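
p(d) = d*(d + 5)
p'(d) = 2*d + 5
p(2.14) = 15.28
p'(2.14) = 9.28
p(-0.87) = -3.59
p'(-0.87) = 3.26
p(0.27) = 1.42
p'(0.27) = 5.54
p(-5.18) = 0.93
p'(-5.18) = -5.36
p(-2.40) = -6.24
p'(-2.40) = 0.20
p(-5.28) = 1.48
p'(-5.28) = -5.56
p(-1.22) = -4.61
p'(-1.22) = 2.56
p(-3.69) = -4.83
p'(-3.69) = -2.38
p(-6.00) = 6.00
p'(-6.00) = -7.00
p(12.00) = 204.00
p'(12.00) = 29.00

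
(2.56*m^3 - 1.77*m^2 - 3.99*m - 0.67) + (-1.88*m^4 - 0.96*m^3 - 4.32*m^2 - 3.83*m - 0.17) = -1.88*m^4 + 1.6*m^3 - 6.09*m^2 - 7.82*m - 0.84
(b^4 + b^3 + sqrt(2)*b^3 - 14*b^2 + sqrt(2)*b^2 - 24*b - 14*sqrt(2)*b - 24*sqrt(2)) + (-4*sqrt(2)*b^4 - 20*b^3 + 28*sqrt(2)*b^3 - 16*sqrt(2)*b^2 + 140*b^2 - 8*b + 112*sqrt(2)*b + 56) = -4*sqrt(2)*b^4 + b^4 - 19*b^3 + 29*sqrt(2)*b^3 - 15*sqrt(2)*b^2 + 126*b^2 - 32*b + 98*sqrt(2)*b - 24*sqrt(2) + 56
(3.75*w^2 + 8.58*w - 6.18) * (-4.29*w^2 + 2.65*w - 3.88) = -16.0875*w^4 - 26.8707*w^3 + 34.6992*w^2 - 49.6674*w + 23.9784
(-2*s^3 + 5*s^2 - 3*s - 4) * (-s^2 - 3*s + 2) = 2*s^5 + s^4 - 16*s^3 + 23*s^2 + 6*s - 8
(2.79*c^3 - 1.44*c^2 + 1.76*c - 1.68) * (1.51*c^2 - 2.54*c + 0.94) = 4.2129*c^5 - 9.261*c^4 + 8.9378*c^3 - 8.3608*c^2 + 5.9216*c - 1.5792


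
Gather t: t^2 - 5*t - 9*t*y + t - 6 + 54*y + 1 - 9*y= t^2 + t*(-9*y - 4) + 45*y - 5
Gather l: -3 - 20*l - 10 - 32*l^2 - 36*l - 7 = -32*l^2 - 56*l - 20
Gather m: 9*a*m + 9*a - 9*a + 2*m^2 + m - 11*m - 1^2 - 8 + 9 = 2*m^2 + m*(9*a - 10)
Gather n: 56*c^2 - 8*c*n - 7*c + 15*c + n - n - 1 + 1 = 56*c^2 - 8*c*n + 8*c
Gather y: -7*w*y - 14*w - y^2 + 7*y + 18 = -14*w - y^2 + y*(7 - 7*w) + 18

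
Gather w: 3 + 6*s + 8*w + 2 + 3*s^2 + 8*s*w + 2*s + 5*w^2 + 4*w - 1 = 3*s^2 + 8*s + 5*w^2 + w*(8*s + 12) + 4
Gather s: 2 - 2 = 0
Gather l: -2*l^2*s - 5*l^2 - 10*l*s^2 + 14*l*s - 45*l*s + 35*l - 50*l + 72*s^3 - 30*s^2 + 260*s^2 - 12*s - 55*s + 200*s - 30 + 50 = l^2*(-2*s - 5) + l*(-10*s^2 - 31*s - 15) + 72*s^3 + 230*s^2 + 133*s + 20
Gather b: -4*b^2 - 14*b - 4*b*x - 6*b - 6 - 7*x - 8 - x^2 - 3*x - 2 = -4*b^2 + b*(-4*x - 20) - x^2 - 10*x - 16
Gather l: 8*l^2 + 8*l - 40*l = 8*l^2 - 32*l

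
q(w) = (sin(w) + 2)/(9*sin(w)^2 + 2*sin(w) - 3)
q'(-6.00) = -5.64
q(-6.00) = -1.31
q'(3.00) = 1.88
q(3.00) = -0.84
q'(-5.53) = -3.93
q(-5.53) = 1.04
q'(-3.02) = 0.28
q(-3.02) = -0.60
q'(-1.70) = -0.17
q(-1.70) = 0.26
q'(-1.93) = -0.73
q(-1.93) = 0.35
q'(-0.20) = -0.02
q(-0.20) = -0.59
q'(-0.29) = 0.30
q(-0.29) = -0.60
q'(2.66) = 1114.39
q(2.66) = -17.26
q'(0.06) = -1.13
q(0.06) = -0.72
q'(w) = (-18*sin(w)*cos(w) - 2*cos(w))*(sin(w) + 2)/(9*sin(w)^2 + 2*sin(w) - 3)^2 + cos(w)/(9*sin(w)^2 + 2*sin(w) - 3) = (-36*sin(w) + 9*cos(w)^2 - 16)*cos(w)/(9*sin(w)^2 + 2*sin(w) - 3)^2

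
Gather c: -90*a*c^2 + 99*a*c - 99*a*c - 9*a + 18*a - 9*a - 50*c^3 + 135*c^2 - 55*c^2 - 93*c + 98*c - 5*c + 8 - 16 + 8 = -50*c^3 + c^2*(80 - 90*a)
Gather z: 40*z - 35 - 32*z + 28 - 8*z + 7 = 0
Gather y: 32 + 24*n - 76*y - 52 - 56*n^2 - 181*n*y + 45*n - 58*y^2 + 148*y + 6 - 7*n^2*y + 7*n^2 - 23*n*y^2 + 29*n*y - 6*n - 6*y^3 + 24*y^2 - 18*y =-49*n^2 + 63*n - 6*y^3 + y^2*(-23*n - 34) + y*(-7*n^2 - 152*n + 54) - 14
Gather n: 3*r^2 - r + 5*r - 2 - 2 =3*r^2 + 4*r - 4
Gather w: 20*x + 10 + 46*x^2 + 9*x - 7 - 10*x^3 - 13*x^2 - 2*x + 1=-10*x^3 + 33*x^2 + 27*x + 4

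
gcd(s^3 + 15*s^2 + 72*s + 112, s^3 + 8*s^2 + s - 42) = s + 7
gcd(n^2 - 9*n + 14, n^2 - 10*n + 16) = n - 2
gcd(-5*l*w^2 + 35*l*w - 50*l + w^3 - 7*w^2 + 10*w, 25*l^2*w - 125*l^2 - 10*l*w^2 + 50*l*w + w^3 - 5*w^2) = -5*l*w + 25*l + w^2 - 5*w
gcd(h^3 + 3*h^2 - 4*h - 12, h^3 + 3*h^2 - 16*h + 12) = h - 2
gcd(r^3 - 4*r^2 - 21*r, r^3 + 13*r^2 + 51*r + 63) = r + 3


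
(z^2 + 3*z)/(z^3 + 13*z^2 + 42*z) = (z + 3)/(z^2 + 13*z + 42)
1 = 1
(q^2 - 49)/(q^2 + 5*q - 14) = (q - 7)/(q - 2)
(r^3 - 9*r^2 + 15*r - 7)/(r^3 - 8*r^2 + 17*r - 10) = (r^2 - 8*r + 7)/(r^2 - 7*r + 10)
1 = 1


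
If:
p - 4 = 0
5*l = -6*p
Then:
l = -24/5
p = 4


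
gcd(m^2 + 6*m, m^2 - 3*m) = m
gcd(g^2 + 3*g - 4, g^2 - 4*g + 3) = g - 1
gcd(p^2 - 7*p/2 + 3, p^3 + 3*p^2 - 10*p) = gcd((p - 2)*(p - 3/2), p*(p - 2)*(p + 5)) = p - 2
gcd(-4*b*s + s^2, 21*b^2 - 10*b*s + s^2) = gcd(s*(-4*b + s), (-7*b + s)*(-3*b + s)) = 1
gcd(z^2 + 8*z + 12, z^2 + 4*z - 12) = z + 6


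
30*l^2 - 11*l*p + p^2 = (-6*l + p)*(-5*l + p)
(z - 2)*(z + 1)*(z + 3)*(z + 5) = z^4 + 7*z^3 + 5*z^2 - 31*z - 30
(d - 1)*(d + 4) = d^2 + 3*d - 4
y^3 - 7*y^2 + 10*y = y*(y - 5)*(y - 2)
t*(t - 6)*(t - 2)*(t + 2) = t^4 - 6*t^3 - 4*t^2 + 24*t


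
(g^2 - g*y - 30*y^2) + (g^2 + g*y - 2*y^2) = 2*g^2 - 32*y^2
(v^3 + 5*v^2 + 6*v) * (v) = v^4 + 5*v^3 + 6*v^2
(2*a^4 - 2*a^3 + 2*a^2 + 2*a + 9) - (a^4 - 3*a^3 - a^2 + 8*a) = a^4 + a^3 + 3*a^2 - 6*a + 9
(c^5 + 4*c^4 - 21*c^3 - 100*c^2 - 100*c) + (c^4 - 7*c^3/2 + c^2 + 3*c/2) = c^5 + 5*c^4 - 49*c^3/2 - 99*c^2 - 197*c/2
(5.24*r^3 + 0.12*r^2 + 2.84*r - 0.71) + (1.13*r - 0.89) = 5.24*r^3 + 0.12*r^2 + 3.97*r - 1.6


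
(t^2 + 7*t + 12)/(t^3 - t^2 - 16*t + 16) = (t + 3)/(t^2 - 5*t + 4)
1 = 1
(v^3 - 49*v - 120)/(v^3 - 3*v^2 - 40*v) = (v + 3)/v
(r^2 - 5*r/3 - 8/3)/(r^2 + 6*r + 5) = (r - 8/3)/(r + 5)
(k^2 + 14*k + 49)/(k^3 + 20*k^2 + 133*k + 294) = 1/(k + 6)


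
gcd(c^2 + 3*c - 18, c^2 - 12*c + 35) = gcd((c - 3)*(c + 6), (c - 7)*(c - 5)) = 1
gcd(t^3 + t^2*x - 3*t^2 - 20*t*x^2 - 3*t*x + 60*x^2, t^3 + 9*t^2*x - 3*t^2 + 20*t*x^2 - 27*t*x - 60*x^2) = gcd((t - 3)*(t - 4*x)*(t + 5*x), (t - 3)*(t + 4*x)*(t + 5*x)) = t^2 + 5*t*x - 3*t - 15*x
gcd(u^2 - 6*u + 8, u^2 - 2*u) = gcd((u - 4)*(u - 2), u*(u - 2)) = u - 2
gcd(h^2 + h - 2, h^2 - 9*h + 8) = h - 1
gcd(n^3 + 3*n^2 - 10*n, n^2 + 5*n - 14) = n - 2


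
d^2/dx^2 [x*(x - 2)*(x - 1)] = 6*x - 6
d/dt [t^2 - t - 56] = 2*t - 1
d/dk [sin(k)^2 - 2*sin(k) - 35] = 2*(sin(k) - 1)*cos(k)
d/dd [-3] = 0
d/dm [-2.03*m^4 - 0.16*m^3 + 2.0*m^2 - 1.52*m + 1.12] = -8.12*m^3 - 0.48*m^2 + 4.0*m - 1.52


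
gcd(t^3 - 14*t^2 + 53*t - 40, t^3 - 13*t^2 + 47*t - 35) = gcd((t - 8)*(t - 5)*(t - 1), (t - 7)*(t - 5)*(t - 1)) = t^2 - 6*t + 5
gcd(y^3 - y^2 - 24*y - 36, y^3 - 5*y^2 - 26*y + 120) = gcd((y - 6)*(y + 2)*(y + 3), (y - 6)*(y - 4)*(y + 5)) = y - 6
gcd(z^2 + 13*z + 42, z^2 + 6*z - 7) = z + 7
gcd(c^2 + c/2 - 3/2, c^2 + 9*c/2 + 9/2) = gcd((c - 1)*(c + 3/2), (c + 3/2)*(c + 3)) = c + 3/2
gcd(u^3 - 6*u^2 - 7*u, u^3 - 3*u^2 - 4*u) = u^2 + u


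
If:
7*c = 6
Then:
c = 6/7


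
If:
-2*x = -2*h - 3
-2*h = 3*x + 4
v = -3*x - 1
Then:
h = -17/10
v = -2/5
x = -1/5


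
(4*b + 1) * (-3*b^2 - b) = -12*b^3 - 7*b^2 - b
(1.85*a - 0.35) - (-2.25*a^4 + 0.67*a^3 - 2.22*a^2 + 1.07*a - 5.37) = 2.25*a^4 - 0.67*a^3 + 2.22*a^2 + 0.78*a + 5.02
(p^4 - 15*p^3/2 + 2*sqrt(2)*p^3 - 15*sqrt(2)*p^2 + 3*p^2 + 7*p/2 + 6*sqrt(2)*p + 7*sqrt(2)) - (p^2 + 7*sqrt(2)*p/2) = p^4 - 15*p^3/2 + 2*sqrt(2)*p^3 - 15*sqrt(2)*p^2 + 2*p^2 + 7*p/2 + 5*sqrt(2)*p/2 + 7*sqrt(2)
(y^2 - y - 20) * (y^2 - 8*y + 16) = y^4 - 9*y^3 + 4*y^2 + 144*y - 320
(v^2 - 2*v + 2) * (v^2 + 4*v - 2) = v^4 + 2*v^3 - 8*v^2 + 12*v - 4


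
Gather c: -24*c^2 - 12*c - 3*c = -24*c^2 - 15*c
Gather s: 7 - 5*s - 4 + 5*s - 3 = 0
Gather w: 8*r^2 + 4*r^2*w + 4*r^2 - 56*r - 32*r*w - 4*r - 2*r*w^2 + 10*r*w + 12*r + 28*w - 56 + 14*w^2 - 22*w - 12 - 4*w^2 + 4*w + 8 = 12*r^2 - 48*r + w^2*(10 - 2*r) + w*(4*r^2 - 22*r + 10) - 60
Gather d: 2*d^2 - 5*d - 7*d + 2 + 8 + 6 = 2*d^2 - 12*d + 16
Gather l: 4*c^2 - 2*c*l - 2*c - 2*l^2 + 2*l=4*c^2 - 2*c - 2*l^2 + l*(2 - 2*c)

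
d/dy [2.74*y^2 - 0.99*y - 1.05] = 5.48*y - 0.99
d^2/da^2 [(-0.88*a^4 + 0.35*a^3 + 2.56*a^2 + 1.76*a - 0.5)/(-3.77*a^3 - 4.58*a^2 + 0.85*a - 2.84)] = (2.8421709430404e-14*a^8 + 5.6843418860808e-14*a^7 - 18.1250440000001*a^6 - 233.904618*a^5 - 28.8176400000001*a^4 + 391.425754*a^3 + 569.476044*a^2 + 76.618872*a - 62.077852)/(53.582633*a^9 + 195.285246*a^8 + 201.000189*a^7 + 129.10616*a^6 + 248.904519*a^5 + 134.041398*a^4 + 24.271091*a^3 + 116.977044*a^2 - 20.56728*a + 22.906304)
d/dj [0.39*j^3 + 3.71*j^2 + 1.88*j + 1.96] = 1.17*j^2 + 7.42*j + 1.88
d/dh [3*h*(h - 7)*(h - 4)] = 9*h^2 - 66*h + 84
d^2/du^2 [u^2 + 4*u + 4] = 2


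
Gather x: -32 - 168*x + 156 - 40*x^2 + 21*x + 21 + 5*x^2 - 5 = -35*x^2 - 147*x + 140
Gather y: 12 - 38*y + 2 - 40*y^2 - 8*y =-40*y^2 - 46*y + 14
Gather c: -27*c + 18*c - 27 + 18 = -9*c - 9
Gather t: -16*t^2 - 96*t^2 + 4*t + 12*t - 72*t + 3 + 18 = -112*t^2 - 56*t + 21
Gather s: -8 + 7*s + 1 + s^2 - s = s^2 + 6*s - 7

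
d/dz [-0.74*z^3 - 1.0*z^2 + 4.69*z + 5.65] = -2.22*z^2 - 2.0*z + 4.69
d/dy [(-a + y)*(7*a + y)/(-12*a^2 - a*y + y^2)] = (2*(-3*a - y)*(12*a^2 + a*y - y^2) - (a - 2*y)*(a - y)*(7*a + y))/(12*a^2 + a*y - y^2)^2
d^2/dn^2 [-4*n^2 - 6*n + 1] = -8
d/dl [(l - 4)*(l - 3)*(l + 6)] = 3*l^2 - 2*l - 30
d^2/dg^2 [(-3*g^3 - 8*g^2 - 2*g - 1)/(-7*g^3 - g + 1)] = 2*(392*g^6 + 231*g^5 + 252*g^4 + 381*g^3 + 96*g^2 + 30*g + 11)/(343*g^9 + 147*g^7 - 147*g^6 + 21*g^5 - 42*g^4 + 22*g^3 - 3*g^2 + 3*g - 1)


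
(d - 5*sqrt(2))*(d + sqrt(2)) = d^2 - 4*sqrt(2)*d - 10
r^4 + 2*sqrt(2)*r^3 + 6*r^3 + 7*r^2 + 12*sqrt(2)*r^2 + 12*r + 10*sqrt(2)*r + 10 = (r + 1)*(r + 5)*(r + sqrt(2))^2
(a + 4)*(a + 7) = a^2 + 11*a + 28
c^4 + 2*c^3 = c^3*(c + 2)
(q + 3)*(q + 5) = q^2 + 8*q + 15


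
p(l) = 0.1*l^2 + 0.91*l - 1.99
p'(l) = 0.2*l + 0.91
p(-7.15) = -3.38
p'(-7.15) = -0.52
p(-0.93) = -2.75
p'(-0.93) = 0.72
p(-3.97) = -4.03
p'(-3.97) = 0.12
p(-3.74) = -3.99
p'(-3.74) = 0.16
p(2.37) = 0.73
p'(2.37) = 1.38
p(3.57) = 2.53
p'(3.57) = 1.62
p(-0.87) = -2.71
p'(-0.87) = 0.74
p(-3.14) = -3.86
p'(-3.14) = 0.28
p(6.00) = 7.07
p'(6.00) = 2.11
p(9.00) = 14.30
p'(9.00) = 2.71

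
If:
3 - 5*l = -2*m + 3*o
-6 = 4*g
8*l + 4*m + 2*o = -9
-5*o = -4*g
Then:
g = -3/2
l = 11/30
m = -143/60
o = -6/5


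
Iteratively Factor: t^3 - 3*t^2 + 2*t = (t - 2)*(t^2 - t) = t*(t - 2)*(t - 1)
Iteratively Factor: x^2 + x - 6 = (x + 3)*(x - 2)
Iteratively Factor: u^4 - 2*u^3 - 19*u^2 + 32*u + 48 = (u + 1)*(u^3 - 3*u^2 - 16*u + 48) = (u - 3)*(u + 1)*(u^2 - 16) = (u - 4)*(u - 3)*(u + 1)*(u + 4)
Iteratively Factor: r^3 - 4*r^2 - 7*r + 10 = (r + 2)*(r^2 - 6*r + 5) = (r - 5)*(r + 2)*(r - 1)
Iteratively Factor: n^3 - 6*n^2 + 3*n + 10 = (n - 5)*(n^2 - n - 2) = (n - 5)*(n - 2)*(n + 1)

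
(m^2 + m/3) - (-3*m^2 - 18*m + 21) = 4*m^2 + 55*m/3 - 21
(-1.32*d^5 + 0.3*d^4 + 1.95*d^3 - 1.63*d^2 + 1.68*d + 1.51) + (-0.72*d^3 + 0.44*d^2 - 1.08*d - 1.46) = -1.32*d^5 + 0.3*d^4 + 1.23*d^3 - 1.19*d^2 + 0.6*d + 0.05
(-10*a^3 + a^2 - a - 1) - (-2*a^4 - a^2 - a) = 2*a^4 - 10*a^3 + 2*a^2 - 1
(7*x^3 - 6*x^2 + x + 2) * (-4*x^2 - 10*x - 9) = -28*x^5 - 46*x^4 - 7*x^3 + 36*x^2 - 29*x - 18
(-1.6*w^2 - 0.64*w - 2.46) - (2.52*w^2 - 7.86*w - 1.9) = -4.12*w^2 + 7.22*w - 0.56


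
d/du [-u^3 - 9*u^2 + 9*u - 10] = -3*u^2 - 18*u + 9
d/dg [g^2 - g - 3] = 2*g - 1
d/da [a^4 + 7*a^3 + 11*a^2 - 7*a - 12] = 4*a^3 + 21*a^2 + 22*a - 7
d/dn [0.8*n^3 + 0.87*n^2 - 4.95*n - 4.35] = 2.4*n^2 + 1.74*n - 4.95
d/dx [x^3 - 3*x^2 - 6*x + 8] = 3*x^2 - 6*x - 6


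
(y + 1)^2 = y^2 + 2*y + 1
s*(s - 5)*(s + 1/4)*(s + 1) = s^4 - 15*s^3/4 - 6*s^2 - 5*s/4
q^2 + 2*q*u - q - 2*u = (q - 1)*(q + 2*u)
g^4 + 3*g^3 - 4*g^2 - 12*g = g*(g - 2)*(g + 2)*(g + 3)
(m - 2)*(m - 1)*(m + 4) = m^3 + m^2 - 10*m + 8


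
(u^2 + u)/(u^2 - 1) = u/(u - 1)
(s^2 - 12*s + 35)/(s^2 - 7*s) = (s - 5)/s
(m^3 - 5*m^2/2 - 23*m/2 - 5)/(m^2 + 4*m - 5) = (2*m^3 - 5*m^2 - 23*m - 10)/(2*(m^2 + 4*m - 5))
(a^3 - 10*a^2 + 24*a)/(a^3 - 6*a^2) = (a - 4)/a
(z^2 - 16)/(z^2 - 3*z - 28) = (z - 4)/(z - 7)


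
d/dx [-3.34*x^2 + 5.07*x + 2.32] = 5.07 - 6.68*x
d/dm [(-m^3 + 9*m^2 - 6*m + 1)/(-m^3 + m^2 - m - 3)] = (8*m^4 - 10*m^3 + 9*m^2 - 56*m + 19)/(m^6 - 2*m^5 + 3*m^4 + 4*m^3 - 5*m^2 + 6*m + 9)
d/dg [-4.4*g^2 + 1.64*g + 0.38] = 1.64 - 8.8*g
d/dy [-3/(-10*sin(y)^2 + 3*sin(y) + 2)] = 3*(3 - 20*sin(y))*cos(y)/(-10*sin(y)^2 + 3*sin(y) + 2)^2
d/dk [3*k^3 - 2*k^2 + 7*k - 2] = 9*k^2 - 4*k + 7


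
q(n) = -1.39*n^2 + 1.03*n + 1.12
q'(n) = 1.03 - 2.78*n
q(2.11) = -2.90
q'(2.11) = -4.84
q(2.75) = -6.56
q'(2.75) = -6.62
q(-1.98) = -6.37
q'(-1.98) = 6.53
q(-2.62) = -11.12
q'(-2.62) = 8.31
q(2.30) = -3.86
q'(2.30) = -5.36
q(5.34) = -33.02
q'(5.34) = -13.82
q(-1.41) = -3.10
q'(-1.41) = 4.95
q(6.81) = -56.33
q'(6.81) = -17.90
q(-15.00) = -327.08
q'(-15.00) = 42.73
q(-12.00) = -211.40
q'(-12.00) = 34.39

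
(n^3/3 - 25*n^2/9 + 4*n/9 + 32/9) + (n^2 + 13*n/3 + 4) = n^3/3 - 16*n^2/9 + 43*n/9 + 68/9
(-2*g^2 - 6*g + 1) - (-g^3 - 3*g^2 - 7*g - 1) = g^3 + g^2 + g + 2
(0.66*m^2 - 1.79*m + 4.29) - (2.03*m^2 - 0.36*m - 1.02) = -1.37*m^2 - 1.43*m + 5.31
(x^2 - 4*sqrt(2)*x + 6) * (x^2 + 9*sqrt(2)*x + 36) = x^4 + 5*sqrt(2)*x^3 - 30*x^2 - 90*sqrt(2)*x + 216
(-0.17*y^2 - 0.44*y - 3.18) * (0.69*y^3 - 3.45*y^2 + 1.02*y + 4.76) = -0.1173*y^5 + 0.2829*y^4 - 0.8496*y^3 + 9.713*y^2 - 5.338*y - 15.1368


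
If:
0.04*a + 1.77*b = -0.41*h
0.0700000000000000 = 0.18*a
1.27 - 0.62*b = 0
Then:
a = 0.39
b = 2.05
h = -8.88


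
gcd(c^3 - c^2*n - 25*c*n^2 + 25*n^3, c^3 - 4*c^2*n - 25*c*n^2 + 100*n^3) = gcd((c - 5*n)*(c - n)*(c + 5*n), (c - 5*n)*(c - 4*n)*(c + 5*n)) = c^2 - 25*n^2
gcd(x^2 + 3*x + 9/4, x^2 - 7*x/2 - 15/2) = x + 3/2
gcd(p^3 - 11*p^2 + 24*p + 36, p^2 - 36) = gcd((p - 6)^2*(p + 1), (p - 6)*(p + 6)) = p - 6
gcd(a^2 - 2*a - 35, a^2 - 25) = a + 5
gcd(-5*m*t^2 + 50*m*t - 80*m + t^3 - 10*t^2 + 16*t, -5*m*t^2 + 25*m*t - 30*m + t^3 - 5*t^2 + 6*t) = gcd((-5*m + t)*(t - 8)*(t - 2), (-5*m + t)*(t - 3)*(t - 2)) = -5*m*t + 10*m + t^2 - 2*t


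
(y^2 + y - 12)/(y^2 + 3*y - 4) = (y - 3)/(y - 1)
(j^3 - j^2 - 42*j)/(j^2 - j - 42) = j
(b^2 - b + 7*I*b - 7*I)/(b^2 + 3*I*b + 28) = (b - 1)/(b - 4*I)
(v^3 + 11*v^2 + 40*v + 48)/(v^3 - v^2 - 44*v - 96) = (v + 4)/(v - 8)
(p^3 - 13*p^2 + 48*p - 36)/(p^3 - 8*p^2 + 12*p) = (p^2 - 7*p + 6)/(p*(p - 2))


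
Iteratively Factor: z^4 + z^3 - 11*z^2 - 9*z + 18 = (z + 3)*(z^3 - 2*z^2 - 5*z + 6) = (z - 3)*(z + 3)*(z^2 + z - 2) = (z - 3)*(z - 1)*(z + 3)*(z + 2)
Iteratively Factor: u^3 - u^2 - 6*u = (u)*(u^2 - u - 6) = u*(u + 2)*(u - 3)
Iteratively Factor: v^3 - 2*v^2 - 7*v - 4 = (v + 1)*(v^2 - 3*v - 4) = (v + 1)^2*(v - 4)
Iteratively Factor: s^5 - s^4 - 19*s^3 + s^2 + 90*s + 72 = (s - 4)*(s^4 + 3*s^3 - 7*s^2 - 27*s - 18) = (s - 4)*(s + 3)*(s^3 - 7*s - 6) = (s - 4)*(s - 3)*(s + 3)*(s^2 + 3*s + 2) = (s - 4)*(s - 3)*(s + 2)*(s + 3)*(s + 1)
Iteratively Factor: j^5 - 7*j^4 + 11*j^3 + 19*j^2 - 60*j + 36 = (j - 3)*(j^4 - 4*j^3 - j^2 + 16*j - 12) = (j - 3)*(j - 1)*(j^3 - 3*j^2 - 4*j + 12) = (j - 3)*(j - 1)*(j + 2)*(j^2 - 5*j + 6) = (j - 3)^2*(j - 1)*(j + 2)*(j - 2)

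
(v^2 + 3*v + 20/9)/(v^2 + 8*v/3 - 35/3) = (9*v^2 + 27*v + 20)/(3*(3*v^2 + 8*v - 35))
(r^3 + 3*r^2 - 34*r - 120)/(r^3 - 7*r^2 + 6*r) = (r^2 + 9*r + 20)/(r*(r - 1))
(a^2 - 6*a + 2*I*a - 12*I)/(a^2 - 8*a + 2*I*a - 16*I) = (a - 6)/(a - 8)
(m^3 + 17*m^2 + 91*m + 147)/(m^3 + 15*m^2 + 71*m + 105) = (m + 7)/(m + 5)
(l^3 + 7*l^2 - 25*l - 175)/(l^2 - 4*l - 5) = (l^2 + 12*l + 35)/(l + 1)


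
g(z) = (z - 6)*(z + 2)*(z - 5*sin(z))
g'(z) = (1 - 5*cos(z))*(z - 6)*(z + 2) + (z - 6)*(z - 5*sin(z)) + (z + 2)*(z - 5*sin(z))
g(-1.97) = -0.63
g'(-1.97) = -21.64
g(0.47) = 24.51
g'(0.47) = 52.72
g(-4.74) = -286.57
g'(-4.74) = 156.63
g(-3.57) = -84.85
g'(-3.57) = 146.27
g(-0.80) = -22.74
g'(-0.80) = 4.66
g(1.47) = 55.09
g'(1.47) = -4.10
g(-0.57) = -19.99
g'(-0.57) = 19.21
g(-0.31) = -12.96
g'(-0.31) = 34.50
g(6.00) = 0.00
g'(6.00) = 59.18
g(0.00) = 0.00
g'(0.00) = 48.00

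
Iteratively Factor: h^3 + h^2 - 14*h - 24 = (h + 3)*(h^2 - 2*h - 8) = (h + 2)*(h + 3)*(h - 4)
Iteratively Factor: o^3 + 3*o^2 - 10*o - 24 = (o + 2)*(o^2 + o - 12) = (o + 2)*(o + 4)*(o - 3)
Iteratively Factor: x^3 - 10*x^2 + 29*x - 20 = (x - 4)*(x^2 - 6*x + 5) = (x - 4)*(x - 1)*(x - 5)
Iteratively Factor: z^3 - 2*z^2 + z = (z)*(z^2 - 2*z + 1) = z*(z - 1)*(z - 1)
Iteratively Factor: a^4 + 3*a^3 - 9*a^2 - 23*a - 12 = (a - 3)*(a^3 + 6*a^2 + 9*a + 4) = (a - 3)*(a + 1)*(a^2 + 5*a + 4) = (a - 3)*(a + 1)^2*(a + 4)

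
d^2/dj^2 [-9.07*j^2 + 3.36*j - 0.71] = -18.1400000000000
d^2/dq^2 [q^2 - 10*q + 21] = 2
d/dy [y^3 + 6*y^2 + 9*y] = 3*y^2 + 12*y + 9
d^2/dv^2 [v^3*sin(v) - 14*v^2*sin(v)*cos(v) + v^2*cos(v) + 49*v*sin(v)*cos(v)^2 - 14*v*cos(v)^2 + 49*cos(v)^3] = -v^3*sin(v) + 28*v^2*sin(2*v) + 5*v^2*cos(v) - 41*v*sin(v)/4 - 441*v*sin(3*v)/4 - 28*v*cos(2*v) + 14*sin(2*v) - 41*cos(v)/4 - 147*cos(3*v)/4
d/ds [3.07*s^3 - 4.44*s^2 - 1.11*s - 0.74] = 9.21*s^2 - 8.88*s - 1.11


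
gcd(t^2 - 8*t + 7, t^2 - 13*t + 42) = t - 7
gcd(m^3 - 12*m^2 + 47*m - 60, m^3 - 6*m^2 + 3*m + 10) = m - 5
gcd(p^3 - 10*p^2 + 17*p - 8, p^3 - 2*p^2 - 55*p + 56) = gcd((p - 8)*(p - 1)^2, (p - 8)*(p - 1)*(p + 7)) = p^2 - 9*p + 8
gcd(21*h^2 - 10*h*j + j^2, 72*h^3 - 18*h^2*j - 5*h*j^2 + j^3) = 3*h - j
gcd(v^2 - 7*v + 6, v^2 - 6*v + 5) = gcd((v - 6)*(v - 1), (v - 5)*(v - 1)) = v - 1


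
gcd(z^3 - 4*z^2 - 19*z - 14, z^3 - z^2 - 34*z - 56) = z^2 - 5*z - 14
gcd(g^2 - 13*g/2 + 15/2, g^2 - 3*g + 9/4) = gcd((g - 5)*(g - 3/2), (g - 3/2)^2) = g - 3/2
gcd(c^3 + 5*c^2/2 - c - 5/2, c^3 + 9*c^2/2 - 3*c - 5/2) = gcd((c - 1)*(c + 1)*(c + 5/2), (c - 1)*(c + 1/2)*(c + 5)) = c - 1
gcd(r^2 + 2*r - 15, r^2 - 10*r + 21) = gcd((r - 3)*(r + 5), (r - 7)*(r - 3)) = r - 3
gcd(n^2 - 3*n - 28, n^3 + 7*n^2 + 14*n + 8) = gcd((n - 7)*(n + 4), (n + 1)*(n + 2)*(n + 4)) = n + 4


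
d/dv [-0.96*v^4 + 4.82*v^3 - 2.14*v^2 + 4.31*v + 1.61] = -3.84*v^3 + 14.46*v^2 - 4.28*v + 4.31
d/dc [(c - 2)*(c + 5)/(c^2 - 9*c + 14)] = -12/(c^2 - 14*c + 49)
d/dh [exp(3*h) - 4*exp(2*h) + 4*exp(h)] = (3*exp(2*h) - 8*exp(h) + 4)*exp(h)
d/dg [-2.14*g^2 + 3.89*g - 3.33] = 3.89 - 4.28*g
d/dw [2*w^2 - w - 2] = 4*w - 1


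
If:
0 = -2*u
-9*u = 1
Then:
No Solution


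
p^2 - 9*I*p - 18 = (p - 6*I)*(p - 3*I)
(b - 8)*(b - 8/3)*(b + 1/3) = b^3 - 31*b^2/3 + 160*b/9 + 64/9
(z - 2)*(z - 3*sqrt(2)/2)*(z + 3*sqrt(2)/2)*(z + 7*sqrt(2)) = z^4 - 2*z^3 + 7*sqrt(2)*z^3 - 14*sqrt(2)*z^2 - 9*z^2/2 - 63*sqrt(2)*z/2 + 9*z + 63*sqrt(2)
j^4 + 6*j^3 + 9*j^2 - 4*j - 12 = (j - 1)*(j + 2)^2*(j + 3)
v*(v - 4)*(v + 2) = v^3 - 2*v^2 - 8*v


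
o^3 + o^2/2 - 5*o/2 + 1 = (o - 1)*(o - 1/2)*(o + 2)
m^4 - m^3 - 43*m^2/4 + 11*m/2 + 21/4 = (m - 7/2)*(m - 1)*(m + 1/2)*(m + 3)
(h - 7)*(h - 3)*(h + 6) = h^3 - 4*h^2 - 39*h + 126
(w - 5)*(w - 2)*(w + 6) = w^3 - w^2 - 32*w + 60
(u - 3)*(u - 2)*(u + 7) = u^3 + 2*u^2 - 29*u + 42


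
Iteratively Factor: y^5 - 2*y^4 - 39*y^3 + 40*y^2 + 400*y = (y + 4)*(y^4 - 6*y^3 - 15*y^2 + 100*y) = (y - 5)*(y + 4)*(y^3 - y^2 - 20*y) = (y - 5)*(y + 4)^2*(y^2 - 5*y) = (y - 5)^2*(y + 4)^2*(y)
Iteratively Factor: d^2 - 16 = (d + 4)*(d - 4)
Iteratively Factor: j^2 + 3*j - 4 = (j + 4)*(j - 1)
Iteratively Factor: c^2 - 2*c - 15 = (c + 3)*(c - 5)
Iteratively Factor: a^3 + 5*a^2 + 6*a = (a + 3)*(a^2 + 2*a) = a*(a + 3)*(a + 2)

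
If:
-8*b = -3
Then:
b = 3/8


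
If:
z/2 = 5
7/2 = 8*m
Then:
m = 7/16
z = 10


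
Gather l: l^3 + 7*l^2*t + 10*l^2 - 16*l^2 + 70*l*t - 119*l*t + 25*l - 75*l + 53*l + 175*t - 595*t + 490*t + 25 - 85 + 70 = l^3 + l^2*(7*t - 6) + l*(3 - 49*t) + 70*t + 10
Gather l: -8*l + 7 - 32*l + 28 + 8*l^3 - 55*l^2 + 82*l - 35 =8*l^3 - 55*l^2 + 42*l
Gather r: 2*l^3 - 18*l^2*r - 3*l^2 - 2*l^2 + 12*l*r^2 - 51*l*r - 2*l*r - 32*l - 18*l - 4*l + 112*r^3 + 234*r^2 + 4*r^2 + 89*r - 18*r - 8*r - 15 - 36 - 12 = 2*l^3 - 5*l^2 - 54*l + 112*r^3 + r^2*(12*l + 238) + r*(-18*l^2 - 53*l + 63) - 63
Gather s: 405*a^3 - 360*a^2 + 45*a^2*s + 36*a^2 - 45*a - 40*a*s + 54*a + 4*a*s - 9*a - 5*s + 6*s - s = 405*a^3 - 324*a^2 + s*(45*a^2 - 36*a)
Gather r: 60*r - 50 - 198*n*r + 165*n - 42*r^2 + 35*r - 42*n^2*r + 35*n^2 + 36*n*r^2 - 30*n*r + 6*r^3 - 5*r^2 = 35*n^2 + 165*n + 6*r^3 + r^2*(36*n - 47) + r*(-42*n^2 - 228*n + 95) - 50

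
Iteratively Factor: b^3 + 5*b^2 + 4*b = (b + 1)*(b^2 + 4*b) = b*(b + 1)*(b + 4)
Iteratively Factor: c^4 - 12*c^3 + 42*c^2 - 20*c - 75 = (c + 1)*(c^3 - 13*c^2 + 55*c - 75) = (c - 3)*(c + 1)*(c^2 - 10*c + 25) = (c - 5)*(c - 3)*(c + 1)*(c - 5)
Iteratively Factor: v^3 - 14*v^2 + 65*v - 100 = (v - 5)*(v^2 - 9*v + 20) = (v - 5)^2*(v - 4)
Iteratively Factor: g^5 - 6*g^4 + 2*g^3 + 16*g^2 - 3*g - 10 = (g - 1)*(g^4 - 5*g^3 - 3*g^2 + 13*g + 10) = (g - 1)*(g + 1)*(g^3 - 6*g^2 + 3*g + 10) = (g - 5)*(g - 1)*(g + 1)*(g^2 - g - 2) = (g - 5)*(g - 2)*(g - 1)*(g + 1)*(g + 1)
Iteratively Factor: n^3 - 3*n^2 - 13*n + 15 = (n - 5)*(n^2 + 2*n - 3) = (n - 5)*(n - 1)*(n + 3)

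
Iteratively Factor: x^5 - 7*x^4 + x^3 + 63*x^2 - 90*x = (x - 2)*(x^4 - 5*x^3 - 9*x^2 + 45*x) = (x - 3)*(x - 2)*(x^3 - 2*x^2 - 15*x) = (x - 5)*(x - 3)*(x - 2)*(x^2 + 3*x) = x*(x - 5)*(x - 3)*(x - 2)*(x + 3)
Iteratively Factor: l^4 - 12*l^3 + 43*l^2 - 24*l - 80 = (l + 1)*(l^3 - 13*l^2 + 56*l - 80) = (l - 5)*(l + 1)*(l^2 - 8*l + 16) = (l - 5)*(l - 4)*(l + 1)*(l - 4)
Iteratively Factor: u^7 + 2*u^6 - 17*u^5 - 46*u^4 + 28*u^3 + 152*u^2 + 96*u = (u + 2)*(u^6 - 17*u^4 - 12*u^3 + 52*u^2 + 48*u) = u*(u + 2)*(u^5 - 17*u^3 - 12*u^2 + 52*u + 48) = u*(u - 2)*(u + 2)*(u^4 + 2*u^3 - 13*u^2 - 38*u - 24) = u*(u - 2)*(u + 2)^2*(u^3 - 13*u - 12) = u*(u - 4)*(u - 2)*(u + 2)^2*(u^2 + 4*u + 3) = u*(u - 4)*(u - 2)*(u + 2)^2*(u + 3)*(u + 1)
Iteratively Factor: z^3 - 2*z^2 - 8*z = (z + 2)*(z^2 - 4*z) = (z - 4)*(z + 2)*(z)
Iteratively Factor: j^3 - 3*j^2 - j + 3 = (j + 1)*(j^2 - 4*j + 3) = (j - 3)*(j + 1)*(j - 1)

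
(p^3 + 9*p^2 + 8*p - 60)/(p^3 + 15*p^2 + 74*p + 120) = (p - 2)/(p + 4)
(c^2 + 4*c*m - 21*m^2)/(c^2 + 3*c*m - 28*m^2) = (c - 3*m)/(c - 4*m)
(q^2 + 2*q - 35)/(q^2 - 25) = (q + 7)/(q + 5)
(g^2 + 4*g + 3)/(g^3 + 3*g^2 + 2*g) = (g + 3)/(g*(g + 2))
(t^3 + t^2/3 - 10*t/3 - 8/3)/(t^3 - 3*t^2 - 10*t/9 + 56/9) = 3*(t + 1)/(3*t - 7)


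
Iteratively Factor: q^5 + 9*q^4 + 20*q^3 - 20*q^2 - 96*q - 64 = (q + 4)*(q^4 + 5*q^3 - 20*q - 16) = (q - 2)*(q + 4)*(q^3 + 7*q^2 + 14*q + 8) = (q - 2)*(q + 4)^2*(q^2 + 3*q + 2) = (q - 2)*(q + 1)*(q + 4)^2*(q + 2)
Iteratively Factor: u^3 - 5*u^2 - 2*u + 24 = (u - 3)*(u^2 - 2*u - 8) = (u - 4)*(u - 3)*(u + 2)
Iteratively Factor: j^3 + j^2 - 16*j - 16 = (j + 4)*(j^2 - 3*j - 4) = (j + 1)*(j + 4)*(j - 4)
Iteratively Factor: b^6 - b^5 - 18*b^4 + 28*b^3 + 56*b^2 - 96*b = (b - 2)*(b^5 + b^4 - 16*b^3 - 4*b^2 + 48*b) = (b - 2)*(b + 2)*(b^4 - b^3 - 14*b^2 + 24*b) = b*(b - 2)*(b + 2)*(b^3 - b^2 - 14*b + 24) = b*(b - 3)*(b - 2)*(b + 2)*(b^2 + 2*b - 8) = b*(b - 3)*(b - 2)*(b + 2)*(b + 4)*(b - 2)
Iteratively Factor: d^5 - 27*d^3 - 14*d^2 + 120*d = (d - 2)*(d^4 + 2*d^3 - 23*d^2 - 60*d) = (d - 2)*(d + 4)*(d^3 - 2*d^2 - 15*d) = d*(d - 2)*(d + 4)*(d^2 - 2*d - 15) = d*(d - 2)*(d + 3)*(d + 4)*(d - 5)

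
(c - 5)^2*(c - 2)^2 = c^4 - 14*c^3 + 69*c^2 - 140*c + 100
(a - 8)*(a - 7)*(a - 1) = a^3 - 16*a^2 + 71*a - 56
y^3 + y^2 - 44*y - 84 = (y - 7)*(y + 2)*(y + 6)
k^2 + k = k*(k + 1)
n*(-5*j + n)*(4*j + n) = -20*j^2*n - j*n^2 + n^3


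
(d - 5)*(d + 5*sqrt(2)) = d^2 - 5*d + 5*sqrt(2)*d - 25*sqrt(2)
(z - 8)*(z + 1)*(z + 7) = z^3 - 57*z - 56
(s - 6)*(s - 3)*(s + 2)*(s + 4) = s^4 - 3*s^3 - 28*s^2 + 36*s + 144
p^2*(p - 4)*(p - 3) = p^4 - 7*p^3 + 12*p^2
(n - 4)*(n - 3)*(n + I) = n^3 - 7*n^2 + I*n^2 + 12*n - 7*I*n + 12*I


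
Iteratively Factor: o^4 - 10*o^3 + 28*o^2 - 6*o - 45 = (o - 3)*(o^3 - 7*o^2 + 7*o + 15) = (o - 3)*(o + 1)*(o^2 - 8*o + 15) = (o - 3)^2*(o + 1)*(o - 5)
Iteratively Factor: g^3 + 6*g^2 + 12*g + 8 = (g + 2)*(g^2 + 4*g + 4) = (g + 2)^2*(g + 2)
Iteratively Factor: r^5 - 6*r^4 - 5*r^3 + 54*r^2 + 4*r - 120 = (r - 5)*(r^4 - r^3 - 10*r^2 + 4*r + 24) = (r - 5)*(r - 2)*(r^3 + r^2 - 8*r - 12) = (r - 5)*(r - 2)*(r + 2)*(r^2 - r - 6) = (r - 5)*(r - 2)*(r + 2)^2*(r - 3)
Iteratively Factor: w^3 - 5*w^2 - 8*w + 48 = (w - 4)*(w^2 - w - 12) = (w - 4)*(w + 3)*(w - 4)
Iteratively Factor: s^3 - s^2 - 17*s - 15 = (s + 3)*(s^2 - 4*s - 5) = (s + 1)*(s + 3)*(s - 5)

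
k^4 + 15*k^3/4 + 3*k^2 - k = k*(k - 1/4)*(k + 2)^2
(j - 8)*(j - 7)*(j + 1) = j^3 - 14*j^2 + 41*j + 56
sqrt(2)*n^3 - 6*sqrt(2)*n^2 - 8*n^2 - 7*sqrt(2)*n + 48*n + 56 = (n - 7)*(n - 4*sqrt(2))*(sqrt(2)*n + sqrt(2))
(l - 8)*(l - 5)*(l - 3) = l^3 - 16*l^2 + 79*l - 120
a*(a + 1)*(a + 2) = a^3 + 3*a^2 + 2*a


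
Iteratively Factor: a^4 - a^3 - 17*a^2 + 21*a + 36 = (a + 1)*(a^3 - 2*a^2 - 15*a + 36) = (a + 1)*(a + 4)*(a^2 - 6*a + 9) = (a - 3)*(a + 1)*(a + 4)*(a - 3)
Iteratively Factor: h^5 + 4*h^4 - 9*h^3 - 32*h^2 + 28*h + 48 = (h + 3)*(h^4 + h^3 - 12*h^2 + 4*h + 16) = (h + 1)*(h + 3)*(h^3 - 12*h + 16) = (h - 2)*(h + 1)*(h + 3)*(h^2 + 2*h - 8) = (h - 2)^2*(h + 1)*(h + 3)*(h + 4)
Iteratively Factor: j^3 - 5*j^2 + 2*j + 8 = (j - 4)*(j^2 - j - 2) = (j - 4)*(j + 1)*(j - 2)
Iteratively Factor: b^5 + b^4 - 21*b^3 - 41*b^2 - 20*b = (b - 5)*(b^4 + 6*b^3 + 9*b^2 + 4*b) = (b - 5)*(b + 4)*(b^3 + 2*b^2 + b) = b*(b - 5)*(b + 4)*(b^2 + 2*b + 1) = b*(b - 5)*(b + 1)*(b + 4)*(b + 1)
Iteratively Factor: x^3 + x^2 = (x)*(x^2 + x) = x*(x + 1)*(x)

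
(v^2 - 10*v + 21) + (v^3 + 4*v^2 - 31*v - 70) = v^3 + 5*v^2 - 41*v - 49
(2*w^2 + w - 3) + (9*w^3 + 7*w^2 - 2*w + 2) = 9*w^3 + 9*w^2 - w - 1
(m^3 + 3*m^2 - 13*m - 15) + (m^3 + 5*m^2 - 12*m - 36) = 2*m^3 + 8*m^2 - 25*m - 51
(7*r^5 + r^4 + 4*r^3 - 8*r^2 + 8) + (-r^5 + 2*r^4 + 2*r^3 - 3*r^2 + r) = 6*r^5 + 3*r^4 + 6*r^3 - 11*r^2 + r + 8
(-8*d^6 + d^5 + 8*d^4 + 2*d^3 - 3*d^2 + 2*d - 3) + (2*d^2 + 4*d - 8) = -8*d^6 + d^5 + 8*d^4 + 2*d^3 - d^2 + 6*d - 11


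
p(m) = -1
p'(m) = 0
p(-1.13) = -1.00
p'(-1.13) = 0.00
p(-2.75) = -1.00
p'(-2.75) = 0.00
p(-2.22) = -1.00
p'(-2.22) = 0.00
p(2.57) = -1.00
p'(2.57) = 0.00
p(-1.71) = -1.00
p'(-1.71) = 0.00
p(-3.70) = -1.00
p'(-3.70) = 0.00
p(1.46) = -1.00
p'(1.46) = 0.00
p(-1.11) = -1.00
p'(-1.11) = 0.00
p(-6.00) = -1.00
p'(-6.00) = 0.00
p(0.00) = -1.00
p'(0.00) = 0.00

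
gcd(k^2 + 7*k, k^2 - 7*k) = k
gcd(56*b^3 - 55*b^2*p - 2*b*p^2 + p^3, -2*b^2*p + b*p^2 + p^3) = -b + p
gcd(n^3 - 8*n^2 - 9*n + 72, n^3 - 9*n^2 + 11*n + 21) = n - 3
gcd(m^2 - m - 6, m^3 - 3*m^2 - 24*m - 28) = m + 2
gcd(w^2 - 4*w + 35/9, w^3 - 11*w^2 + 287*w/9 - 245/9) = w^2 - 4*w + 35/9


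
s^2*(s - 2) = s^3 - 2*s^2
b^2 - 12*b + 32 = (b - 8)*(b - 4)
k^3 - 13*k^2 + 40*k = k*(k - 8)*(k - 5)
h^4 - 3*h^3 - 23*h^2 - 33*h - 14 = (h - 7)*(h + 1)^2*(h + 2)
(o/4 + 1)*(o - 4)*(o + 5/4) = o^3/4 + 5*o^2/16 - 4*o - 5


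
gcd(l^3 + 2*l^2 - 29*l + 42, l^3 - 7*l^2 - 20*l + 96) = l - 3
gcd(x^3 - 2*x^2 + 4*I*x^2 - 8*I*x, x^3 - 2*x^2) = x^2 - 2*x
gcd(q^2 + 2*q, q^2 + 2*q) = q^2 + 2*q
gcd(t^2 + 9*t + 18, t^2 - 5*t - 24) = t + 3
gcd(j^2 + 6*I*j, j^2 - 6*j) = j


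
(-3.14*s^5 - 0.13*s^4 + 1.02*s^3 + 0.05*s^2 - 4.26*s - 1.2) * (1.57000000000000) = -4.9298*s^5 - 0.2041*s^4 + 1.6014*s^3 + 0.0785*s^2 - 6.6882*s - 1.884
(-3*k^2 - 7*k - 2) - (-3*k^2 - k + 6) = -6*k - 8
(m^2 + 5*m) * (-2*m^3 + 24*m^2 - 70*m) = -2*m^5 + 14*m^4 + 50*m^3 - 350*m^2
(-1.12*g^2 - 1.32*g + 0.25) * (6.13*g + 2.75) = -6.8656*g^3 - 11.1716*g^2 - 2.0975*g + 0.6875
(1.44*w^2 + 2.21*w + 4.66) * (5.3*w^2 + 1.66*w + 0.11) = 7.632*w^4 + 14.1034*w^3 + 28.525*w^2 + 7.9787*w + 0.5126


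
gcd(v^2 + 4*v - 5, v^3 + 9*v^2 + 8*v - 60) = v + 5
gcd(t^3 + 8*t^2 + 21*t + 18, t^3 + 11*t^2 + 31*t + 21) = t + 3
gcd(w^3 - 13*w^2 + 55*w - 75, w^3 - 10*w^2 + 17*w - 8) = 1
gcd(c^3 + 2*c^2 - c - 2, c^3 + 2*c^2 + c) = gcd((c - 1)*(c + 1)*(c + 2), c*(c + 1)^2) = c + 1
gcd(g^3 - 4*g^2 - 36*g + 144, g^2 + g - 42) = g - 6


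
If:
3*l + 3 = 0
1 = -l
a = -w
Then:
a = -w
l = -1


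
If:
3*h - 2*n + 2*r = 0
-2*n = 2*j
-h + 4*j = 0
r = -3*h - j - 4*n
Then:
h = 0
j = 0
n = 0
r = 0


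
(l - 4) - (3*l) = -2*l - 4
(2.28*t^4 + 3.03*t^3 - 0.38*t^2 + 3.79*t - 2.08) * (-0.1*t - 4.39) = -0.228*t^5 - 10.3122*t^4 - 13.2637*t^3 + 1.2892*t^2 - 16.4301*t + 9.1312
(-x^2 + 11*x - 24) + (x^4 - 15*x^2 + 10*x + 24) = x^4 - 16*x^2 + 21*x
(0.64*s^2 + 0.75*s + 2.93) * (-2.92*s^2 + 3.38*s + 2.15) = -1.8688*s^4 - 0.0268000000000002*s^3 - 4.6446*s^2 + 11.5159*s + 6.2995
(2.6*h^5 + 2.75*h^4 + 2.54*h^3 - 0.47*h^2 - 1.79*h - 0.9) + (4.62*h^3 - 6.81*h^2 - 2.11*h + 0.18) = 2.6*h^5 + 2.75*h^4 + 7.16*h^3 - 7.28*h^2 - 3.9*h - 0.72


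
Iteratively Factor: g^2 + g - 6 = (g + 3)*(g - 2)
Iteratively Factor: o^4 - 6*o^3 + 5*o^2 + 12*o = (o)*(o^3 - 6*o^2 + 5*o + 12) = o*(o + 1)*(o^2 - 7*o + 12) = o*(o - 4)*(o + 1)*(o - 3)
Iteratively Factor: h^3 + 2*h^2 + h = (h + 1)*(h^2 + h) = (h + 1)^2*(h)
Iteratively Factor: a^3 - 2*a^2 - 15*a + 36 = (a - 3)*(a^2 + a - 12) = (a - 3)*(a + 4)*(a - 3)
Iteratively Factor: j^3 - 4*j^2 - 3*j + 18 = (j - 3)*(j^2 - j - 6) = (j - 3)^2*(j + 2)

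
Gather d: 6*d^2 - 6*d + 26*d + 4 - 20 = 6*d^2 + 20*d - 16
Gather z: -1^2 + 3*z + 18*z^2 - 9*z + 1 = 18*z^2 - 6*z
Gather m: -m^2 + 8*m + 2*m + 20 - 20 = -m^2 + 10*m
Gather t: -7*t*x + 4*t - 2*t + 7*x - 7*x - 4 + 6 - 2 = t*(2 - 7*x)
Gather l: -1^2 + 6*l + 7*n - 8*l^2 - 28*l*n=-8*l^2 + l*(6 - 28*n) + 7*n - 1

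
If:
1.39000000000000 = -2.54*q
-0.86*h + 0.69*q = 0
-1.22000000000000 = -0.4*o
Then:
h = -0.44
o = 3.05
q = -0.55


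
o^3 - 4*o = o*(o - 2)*(o + 2)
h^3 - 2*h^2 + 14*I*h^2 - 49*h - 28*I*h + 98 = (h - 2)*(h + 7*I)^2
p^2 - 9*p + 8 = (p - 8)*(p - 1)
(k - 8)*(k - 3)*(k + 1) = k^3 - 10*k^2 + 13*k + 24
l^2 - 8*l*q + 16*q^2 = (l - 4*q)^2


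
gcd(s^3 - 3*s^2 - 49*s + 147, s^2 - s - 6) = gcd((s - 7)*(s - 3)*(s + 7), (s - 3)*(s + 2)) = s - 3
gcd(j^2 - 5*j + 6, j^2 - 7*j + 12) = j - 3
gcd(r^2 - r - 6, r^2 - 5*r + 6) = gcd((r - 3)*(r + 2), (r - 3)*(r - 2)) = r - 3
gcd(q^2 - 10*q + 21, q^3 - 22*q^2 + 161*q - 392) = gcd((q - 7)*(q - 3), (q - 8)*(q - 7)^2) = q - 7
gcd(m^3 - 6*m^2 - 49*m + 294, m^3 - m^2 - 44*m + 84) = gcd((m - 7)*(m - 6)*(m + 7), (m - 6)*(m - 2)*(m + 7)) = m^2 + m - 42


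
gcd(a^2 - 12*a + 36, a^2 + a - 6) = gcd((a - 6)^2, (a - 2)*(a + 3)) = 1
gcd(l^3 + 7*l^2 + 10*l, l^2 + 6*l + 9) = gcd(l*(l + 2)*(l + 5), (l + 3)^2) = 1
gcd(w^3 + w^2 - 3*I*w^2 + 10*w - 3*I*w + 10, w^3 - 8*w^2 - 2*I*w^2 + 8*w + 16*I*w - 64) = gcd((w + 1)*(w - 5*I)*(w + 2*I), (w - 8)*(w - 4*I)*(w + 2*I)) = w + 2*I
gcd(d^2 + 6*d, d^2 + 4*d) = d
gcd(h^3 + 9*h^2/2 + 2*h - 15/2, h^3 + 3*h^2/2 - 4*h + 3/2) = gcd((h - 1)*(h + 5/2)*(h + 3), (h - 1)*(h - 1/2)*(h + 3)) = h^2 + 2*h - 3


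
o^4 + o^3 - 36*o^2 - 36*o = o*(o - 6)*(o + 1)*(o + 6)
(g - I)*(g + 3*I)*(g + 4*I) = g^3 + 6*I*g^2 - 5*g + 12*I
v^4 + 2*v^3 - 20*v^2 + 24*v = v*(v - 2)^2*(v + 6)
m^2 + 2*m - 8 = (m - 2)*(m + 4)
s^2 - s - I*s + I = (s - 1)*(s - I)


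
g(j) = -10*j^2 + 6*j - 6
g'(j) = 6 - 20*j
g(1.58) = -21.48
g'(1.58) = -25.60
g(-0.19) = -7.50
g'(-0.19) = 9.80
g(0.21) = -5.18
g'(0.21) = 1.80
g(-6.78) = -506.36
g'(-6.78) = 141.60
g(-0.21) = -7.70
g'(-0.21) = 10.20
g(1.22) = -13.56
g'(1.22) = -18.40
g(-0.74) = -15.92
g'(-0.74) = 20.80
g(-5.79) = -375.98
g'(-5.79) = 121.80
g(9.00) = -762.00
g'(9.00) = -174.00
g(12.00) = -1374.00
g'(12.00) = -234.00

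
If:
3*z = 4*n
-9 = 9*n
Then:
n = -1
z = -4/3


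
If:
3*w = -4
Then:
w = -4/3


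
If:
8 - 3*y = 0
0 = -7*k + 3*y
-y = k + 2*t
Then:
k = 8/7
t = -40/21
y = 8/3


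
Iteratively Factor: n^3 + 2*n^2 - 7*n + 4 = (n - 1)*(n^2 + 3*n - 4) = (n - 1)*(n + 4)*(n - 1)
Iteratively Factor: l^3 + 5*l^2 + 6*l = (l + 2)*(l^2 + 3*l) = l*(l + 2)*(l + 3)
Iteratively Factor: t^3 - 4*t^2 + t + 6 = (t - 3)*(t^2 - t - 2) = (t - 3)*(t - 2)*(t + 1)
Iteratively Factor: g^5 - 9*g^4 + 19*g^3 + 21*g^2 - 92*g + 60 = (g - 2)*(g^4 - 7*g^3 + 5*g^2 + 31*g - 30) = (g - 2)*(g + 2)*(g^3 - 9*g^2 + 23*g - 15) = (g - 2)*(g - 1)*(g + 2)*(g^2 - 8*g + 15) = (g - 3)*(g - 2)*(g - 1)*(g + 2)*(g - 5)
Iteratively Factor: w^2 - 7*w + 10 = (w - 5)*(w - 2)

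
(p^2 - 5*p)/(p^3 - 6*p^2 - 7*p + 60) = p/(p^2 - p - 12)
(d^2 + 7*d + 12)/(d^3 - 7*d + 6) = (d + 4)/(d^2 - 3*d + 2)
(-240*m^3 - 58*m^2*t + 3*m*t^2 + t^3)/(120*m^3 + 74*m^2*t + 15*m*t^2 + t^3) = (-8*m + t)/(4*m + t)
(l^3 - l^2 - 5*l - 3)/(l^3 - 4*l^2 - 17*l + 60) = (l^2 + 2*l + 1)/(l^2 - l - 20)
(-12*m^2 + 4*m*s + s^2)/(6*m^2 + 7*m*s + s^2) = (-2*m + s)/(m + s)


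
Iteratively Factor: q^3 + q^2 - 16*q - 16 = (q + 4)*(q^2 - 3*q - 4) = (q - 4)*(q + 4)*(q + 1)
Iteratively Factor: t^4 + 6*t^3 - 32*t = (t - 2)*(t^3 + 8*t^2 + 16*t) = (t - 2)*(t + 4)*(t^2 + 4*t) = t*(t - 2)*(t + 4)*(t + 4)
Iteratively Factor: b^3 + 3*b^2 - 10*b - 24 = (b - 3)*(b^2 + 6*b + 8) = (b - 3)*(b + 2)*(b + 4)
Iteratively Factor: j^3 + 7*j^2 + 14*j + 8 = (j + 4)*(j^2 + 3*j + 2) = (j + 2)*(j + 4)*(j + 1)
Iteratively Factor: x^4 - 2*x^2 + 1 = (x + 1)*(x^3 - x^2 - x + 1) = (x - 1)*(x + 1)*(x^2 - 1) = (x - 1)^2*(x + 1)*(x + 1)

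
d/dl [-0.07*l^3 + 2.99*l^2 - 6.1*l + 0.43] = -0.21*l^2 + 5.98*l - 6.1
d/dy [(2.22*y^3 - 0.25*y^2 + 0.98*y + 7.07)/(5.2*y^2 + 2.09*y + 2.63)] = (11.544*y^4 + 9.2796*y^3 + 11.8973*y^2 - 74.843*y - 12.1989)/(27.04*y^4 + 21.736*y^3 + 31.7201*y^2 + 10.9934*y + 6.9169)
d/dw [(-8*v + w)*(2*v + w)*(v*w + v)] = v*(-16*v^2 - 12*v*w - 6*v + 3*w^2 + 2*w)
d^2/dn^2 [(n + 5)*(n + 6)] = 2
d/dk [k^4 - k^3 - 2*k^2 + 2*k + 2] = 4*k^3 - 3*k^2 - 4*k + 2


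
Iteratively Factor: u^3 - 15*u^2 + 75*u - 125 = (u - 5)*(u^2 - 10*u + 25) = (u - 5)^2*(u - 5)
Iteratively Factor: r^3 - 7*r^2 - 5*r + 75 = (r + 3)*(r^2 - 10*r + 25) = (r - 5)*(r + 3)*(r - 5)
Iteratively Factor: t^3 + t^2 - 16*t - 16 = (t - 4)*(t^2 + 5*t + 4) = (t - 4)*(t + 1)*(t + 4)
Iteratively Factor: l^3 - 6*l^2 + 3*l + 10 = (l - 5)*(l^2 - l - 2) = (l - 5)*(l + 1)*(l - 2)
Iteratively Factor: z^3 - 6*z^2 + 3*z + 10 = (z - 2)*(z^2 - 4*z - 5) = (z - 2)*(z + 1)*(z - 5)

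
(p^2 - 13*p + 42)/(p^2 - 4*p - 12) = (p - 7)/(p + 2)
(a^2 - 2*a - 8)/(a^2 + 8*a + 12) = (a - 4)/(a + 6)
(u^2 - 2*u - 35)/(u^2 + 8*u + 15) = (u - 7)/(u + 3)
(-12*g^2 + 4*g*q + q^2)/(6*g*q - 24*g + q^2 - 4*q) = (-2*g + q)/(q - 4)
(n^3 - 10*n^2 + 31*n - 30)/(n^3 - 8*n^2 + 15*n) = (n - 2)/n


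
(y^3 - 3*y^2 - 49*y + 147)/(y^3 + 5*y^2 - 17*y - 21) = (y - 7)/(y + 1)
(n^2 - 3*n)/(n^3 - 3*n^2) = 1/n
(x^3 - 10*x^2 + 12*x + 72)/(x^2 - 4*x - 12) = x - 6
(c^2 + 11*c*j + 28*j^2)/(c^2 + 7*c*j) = (c + 4*j)/c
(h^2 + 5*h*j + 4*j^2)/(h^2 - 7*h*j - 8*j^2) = (h + 4*j)/(h - 8*j)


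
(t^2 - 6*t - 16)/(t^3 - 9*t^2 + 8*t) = (t + 2)/(t*(t - 1))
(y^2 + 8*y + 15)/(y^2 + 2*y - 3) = (y + 5)/(y - 1)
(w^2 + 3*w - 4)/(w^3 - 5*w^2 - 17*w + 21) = (w + 4)/(w^2 - 4*w - 21)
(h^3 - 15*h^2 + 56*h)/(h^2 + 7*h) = (h^2 - 15*h + 56)/(h + 7)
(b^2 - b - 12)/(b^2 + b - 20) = (b + 3)/(b + 5)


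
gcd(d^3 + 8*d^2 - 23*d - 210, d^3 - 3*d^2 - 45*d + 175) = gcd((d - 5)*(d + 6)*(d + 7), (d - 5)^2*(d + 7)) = d^2 + 2*d - 35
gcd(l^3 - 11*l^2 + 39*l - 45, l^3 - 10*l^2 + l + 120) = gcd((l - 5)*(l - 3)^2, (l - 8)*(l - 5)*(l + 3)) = l - 5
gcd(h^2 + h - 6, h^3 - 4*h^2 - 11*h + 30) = h^2 + h - 6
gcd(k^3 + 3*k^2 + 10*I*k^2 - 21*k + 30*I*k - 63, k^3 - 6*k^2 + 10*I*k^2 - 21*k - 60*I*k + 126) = k^2 + 10*I*k - 21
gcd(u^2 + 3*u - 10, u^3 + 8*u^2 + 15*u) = u + 5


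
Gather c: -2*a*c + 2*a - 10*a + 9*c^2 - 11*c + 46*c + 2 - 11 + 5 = -8*a + 9*c^2 + c*(35 - 2*a) - 4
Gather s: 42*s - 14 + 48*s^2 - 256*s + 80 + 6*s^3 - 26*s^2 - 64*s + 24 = 6*s^3 + 22*s^2 - 278*s + 90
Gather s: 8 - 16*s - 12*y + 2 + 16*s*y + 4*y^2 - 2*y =s*(16*y - 16) + 4*y^2 - 14*y + 10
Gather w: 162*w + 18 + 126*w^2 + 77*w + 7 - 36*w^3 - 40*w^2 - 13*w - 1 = -36*w^3 + 86*w^2 + 226*w + 24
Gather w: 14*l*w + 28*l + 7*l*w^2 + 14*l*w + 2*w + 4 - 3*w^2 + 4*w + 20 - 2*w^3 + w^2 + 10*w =28*l - 2*w^3 + w^2*(7*l - 2) + w*(28*l + 16) + 24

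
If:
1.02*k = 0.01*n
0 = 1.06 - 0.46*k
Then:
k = 2.30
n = 235.04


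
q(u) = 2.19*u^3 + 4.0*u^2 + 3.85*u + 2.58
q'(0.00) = 3.85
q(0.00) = 2.58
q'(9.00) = 608.02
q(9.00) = 1957.74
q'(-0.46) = 1.56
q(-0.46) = 1.44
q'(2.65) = 71.19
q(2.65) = 81.63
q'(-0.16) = 2.74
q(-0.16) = 2.06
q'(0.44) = 8.64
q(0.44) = 5.23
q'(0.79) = 14.27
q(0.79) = 9.20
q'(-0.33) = 1.93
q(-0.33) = 1.67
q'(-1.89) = 12.20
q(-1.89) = -5.19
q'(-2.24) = 18.90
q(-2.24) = -10.59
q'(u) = 6.57*u^2 + 8.0*u + 3.85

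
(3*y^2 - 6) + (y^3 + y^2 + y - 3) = y^3 + 4*y^2 + y - 9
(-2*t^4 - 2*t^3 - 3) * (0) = 0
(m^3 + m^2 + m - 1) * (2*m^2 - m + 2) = 2*m^5 + m^4 + 3*m^3 - m^2 + 3*m - 2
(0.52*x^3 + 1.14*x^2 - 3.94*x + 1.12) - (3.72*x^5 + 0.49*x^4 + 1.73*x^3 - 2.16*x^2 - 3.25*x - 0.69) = -3.72*x^5 - 0.49*x^4 - 1.21*x^3 + 3.3*x^2 - 0.69*x + 1.81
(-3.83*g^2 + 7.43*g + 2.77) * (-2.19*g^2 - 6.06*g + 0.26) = 8.3877*g^4 + 6.9381*g^3 - 52.0879*g^2 - 14.8544*g + 0.7202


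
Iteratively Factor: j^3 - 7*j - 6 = (j + 1)*(j^2 - j - 6) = (j - 3)*(j + 1)*(j + 2)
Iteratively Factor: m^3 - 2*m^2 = (m - 2)*(m^2) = m*(m - 2)*(m)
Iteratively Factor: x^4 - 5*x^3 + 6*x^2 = (x)*(x^3 - 5*x^2 + 6*x) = x*(x - 2)*(x^2 - 3*x) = x*(x - 3)*(x - 2)*(x)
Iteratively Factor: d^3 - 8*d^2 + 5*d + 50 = (d + 2)*(d^2 - 10*d + 25) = (d - 5)*(d + 2)*(d - 5)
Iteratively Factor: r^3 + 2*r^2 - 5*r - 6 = (r + 3)*(r^2 - r - 2) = (r + 1)*(r + 3)*(r - 2)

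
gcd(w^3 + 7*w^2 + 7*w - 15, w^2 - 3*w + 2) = w - 1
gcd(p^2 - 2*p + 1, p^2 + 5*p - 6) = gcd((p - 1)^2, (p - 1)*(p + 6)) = p - 1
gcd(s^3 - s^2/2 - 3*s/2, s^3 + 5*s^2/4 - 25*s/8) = s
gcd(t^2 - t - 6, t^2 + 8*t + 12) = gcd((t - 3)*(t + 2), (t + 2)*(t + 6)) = t + 2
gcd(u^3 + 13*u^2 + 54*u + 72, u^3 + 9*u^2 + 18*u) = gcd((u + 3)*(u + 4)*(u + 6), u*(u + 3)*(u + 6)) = u^2 + 9*u + 18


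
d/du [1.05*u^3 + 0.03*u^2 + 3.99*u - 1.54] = 3.15*u^2 + 0.06*u + 3.99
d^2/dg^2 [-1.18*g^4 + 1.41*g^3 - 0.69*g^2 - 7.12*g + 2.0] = -14.16*g^2 + 8.46*g - 1.38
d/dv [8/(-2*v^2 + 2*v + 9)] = 16*(2*v - 1)/(-2*v^2 + 2*v + 9)^2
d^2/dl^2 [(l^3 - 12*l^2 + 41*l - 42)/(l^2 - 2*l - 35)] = 112/(l^3 + 15*l^2 + 75*l + 125)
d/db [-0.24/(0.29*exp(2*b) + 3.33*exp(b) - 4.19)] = (0.1392*exp(b) + 0.7992)*exp(b)/(0.29*exp(2*b) + 3.33*exp(b) - 4.19)^2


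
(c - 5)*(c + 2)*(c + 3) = c^3 - 19*c - 30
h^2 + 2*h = h*(h + 2)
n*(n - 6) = n^2 - 6*n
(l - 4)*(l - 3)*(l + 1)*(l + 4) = l^4 - 2*l^3 - 19*l^2 + 32*l + 48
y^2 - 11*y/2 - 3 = (y - 6)*(y + 1/2)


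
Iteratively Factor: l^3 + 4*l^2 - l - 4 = (l - 1)*(l^2 + 5*l + 4) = (l - 1)*(l + 1)*(l + 4)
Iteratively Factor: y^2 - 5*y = (y - 5)*(y)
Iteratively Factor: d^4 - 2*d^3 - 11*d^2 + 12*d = (d)*(d^3 - 2*d^2 - 11*d + 12) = d*(d - 4)*(d^2 + 2*d - 3) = d*(d - 4)*(d - 1)*(d + 3)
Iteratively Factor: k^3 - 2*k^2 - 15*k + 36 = (k - 3)*(k^2 + k - 12) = (k - 3)^2*(k + 4)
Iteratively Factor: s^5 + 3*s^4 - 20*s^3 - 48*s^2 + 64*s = (s + 4)*(s^4 - s^3 - 16*s^2 + 16*s) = (s - 1)*(s + 4)*(s^3 - 16*s) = (s - 4)*(s - 1)*(s + 4)*(s^2 + 4*s) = (s - 4)*(s - 1)*(s + 4)^2*(s)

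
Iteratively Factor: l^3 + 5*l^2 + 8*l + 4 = (l + 1)*(l^2 + 4*l + 4) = (l + 1)*(l + 2)*(l + 2)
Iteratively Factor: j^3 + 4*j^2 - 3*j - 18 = (j - 2)*(j^2 + 6*j + 9) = (j - 2)*(j + 3)*(j + 3)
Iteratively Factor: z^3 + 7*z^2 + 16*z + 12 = (z + 3)*(z^2 + 4*z + 4) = (z + 2)*(z + 3)*(z + 2)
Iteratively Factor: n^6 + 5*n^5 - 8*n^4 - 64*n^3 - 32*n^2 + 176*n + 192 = (n + 2)*(n^5 + 3*n^4 - 14*n^3 - 36*n^2 + 40*n + 96) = (n - 3)*(n + 2)*(n^4 + 6*n^3 + 4*n^2 - 24*n - 32) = (n - 3)*(n + 2)^2*(n^3 + 4*n^2 - 4*n - 16) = (n - 3)*(n - 2)*(n + 2)^2*(n^2 + 6*n + 8) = (n - 3)*(n - 2)*(n + 2)^2*(n + 4)*(n + 2)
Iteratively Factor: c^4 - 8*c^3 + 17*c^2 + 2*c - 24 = (c + 1)*(c^3 - 9*c^2 + 26*c - 24) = (c - 3)*(c + 1)*(c^2 - 6*c + 8) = (c - 4)*(c - 3)*(c + 1)*(c - 2)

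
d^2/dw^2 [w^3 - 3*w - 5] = 6*w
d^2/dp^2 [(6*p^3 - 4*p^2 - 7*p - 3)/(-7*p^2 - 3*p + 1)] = 2*(163*p^3 + 579*p^2 + 318*p + 73)/(343*p^6 + 441*p^5 + 42*p^4 - 99*p^3 - 6*p^2 + 9*p - 1)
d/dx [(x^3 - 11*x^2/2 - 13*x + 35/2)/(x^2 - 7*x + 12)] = (2*x^4 - 28*x^3 + 175*x^2 - 334*x - 67)/(2*(x^4 - 14*x^3 + 73*x^2 - 168*x + 144))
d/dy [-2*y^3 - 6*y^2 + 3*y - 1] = -6*y^2 - 12*y + 3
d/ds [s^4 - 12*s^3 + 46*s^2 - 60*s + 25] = 4*s^3 - 36*s^2 + 92*s - 60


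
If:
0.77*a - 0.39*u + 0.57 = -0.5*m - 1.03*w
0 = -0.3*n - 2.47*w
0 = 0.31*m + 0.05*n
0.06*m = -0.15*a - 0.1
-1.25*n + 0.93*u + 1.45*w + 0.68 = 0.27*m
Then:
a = -0.64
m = -0.07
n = 0.46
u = -0.04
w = -0.06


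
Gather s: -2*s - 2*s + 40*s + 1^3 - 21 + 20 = 36*s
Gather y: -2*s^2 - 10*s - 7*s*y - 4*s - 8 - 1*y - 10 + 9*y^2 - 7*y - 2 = -2*s^2 - 14*s + 9*y^2 + y*(-7*s - 8) - 20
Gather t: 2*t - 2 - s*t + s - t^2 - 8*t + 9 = s - t^2 + t*(-s - 6) + 7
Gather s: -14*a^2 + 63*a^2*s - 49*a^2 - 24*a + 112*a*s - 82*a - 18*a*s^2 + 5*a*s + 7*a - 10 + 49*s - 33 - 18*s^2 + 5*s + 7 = -63*a^2 - 99*a + s^2*(-18*a - 18) + s*(63*a^2 + 117*a + 54) - 36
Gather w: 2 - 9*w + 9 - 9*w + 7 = 18 - 18*w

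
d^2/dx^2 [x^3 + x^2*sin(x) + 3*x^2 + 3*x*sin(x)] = -x^2*sin(x) - 3*x*sin(x) + 4*x*cos(x) + 6*x + 2*sin(x) + 6*cos(x) + 6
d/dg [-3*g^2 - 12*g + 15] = -6*g - 12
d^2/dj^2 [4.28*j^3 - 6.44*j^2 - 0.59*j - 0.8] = 25.68*j - 12.88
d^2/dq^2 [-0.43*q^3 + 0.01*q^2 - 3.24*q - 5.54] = 0.02 - 2.58*q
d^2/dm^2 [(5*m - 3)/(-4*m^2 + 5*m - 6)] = 2*(-(5*m - 3)*(8*m - 5)^2 + (60*m - 37)*(4*m^2 - 5*m + 6))/(4*m^2 - 5*m + 6)^3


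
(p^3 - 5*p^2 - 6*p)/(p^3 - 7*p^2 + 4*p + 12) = p/(p - 2)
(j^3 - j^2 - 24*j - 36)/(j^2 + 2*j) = j - 3 - 18/j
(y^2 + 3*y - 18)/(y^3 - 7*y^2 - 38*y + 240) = (y - 3)/(y^2 - 13*y + 40)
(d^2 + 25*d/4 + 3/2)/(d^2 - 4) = (4*d^2 + 25*d + 6)/(4*(d^2 - 4))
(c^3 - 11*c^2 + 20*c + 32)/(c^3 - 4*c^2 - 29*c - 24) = (c - 4)/(c + 3)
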